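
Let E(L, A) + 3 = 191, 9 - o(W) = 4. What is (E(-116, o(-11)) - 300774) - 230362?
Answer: -530948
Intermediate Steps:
o(W) = 5 (o(W) = 9 - 1*4 = 9 - 4 = 5)
E(L, A) = 188 (E(L, A) = -3 + 191 = 188)
(E(-116, o(-11)) - 300774) - 230362 = (188 - 300774) - 230362 = -300586 - 230362 = -530948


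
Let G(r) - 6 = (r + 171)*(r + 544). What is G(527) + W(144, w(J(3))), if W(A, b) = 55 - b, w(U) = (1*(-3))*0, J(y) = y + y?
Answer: 747619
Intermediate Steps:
J(y) = 2*y
w(U) = 0 (w(U) = -3*0 = 0)
G(r) = 6 + (171 + r)*(544 + r) (G(r) = 6 + (r + 171)*(r + 544) = 6 + (171 + r)*(544 + r))
G(527) + W(144, w(J(3))) = (93030 + 527² + 715*527) + (55 - 1*0) = (93030 + 277729 + 376805) + (55 + 0) = 747564 + 55 = 747619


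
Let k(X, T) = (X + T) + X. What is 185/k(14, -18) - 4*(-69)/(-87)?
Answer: 889/58 ≈ 15.328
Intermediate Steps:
k(X, T) = T + 2*X (k(X, T) = (T + X) + X = T + 2*X)
185/k(14, -18) - 4*(-69)/(-87) = 185/(-18 + 2*14) - 4*(-69)/(-87) = 185/(-18 + 28) + 276*(-1/87) = 185/10 - 92/29 = 185*(⅒) - 92/29 = 37/2 - 92/29 = 889/58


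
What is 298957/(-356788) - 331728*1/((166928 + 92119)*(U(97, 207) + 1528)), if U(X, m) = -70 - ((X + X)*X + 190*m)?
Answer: -731696187816641/873260895355140 ≈ -0.83789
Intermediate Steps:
U(X, m) = -70 - 190*m - 2*X² (U(X, m) = -70 - ((2*X)*X + 190*m) = -70 - (2*X² + 190*m) = -70 + (-190*m - 2*X²) = -70 - 190*m - 2*X²)
298957/(-356788) - 331728*1/((166928 + 92119)*(U(97, 207) + 1528)) = 298957/(-356788) - 331728*1/((166928 + 92119)*((-70 - 190*207 - 2*97²) + 1528)) = 298957*(-1/356788) - 331728*1/(259047*((-70 - 39330 - 2*9409) + 1528)) = -298957/356788 - 331728*1/(259047*((-70 - 39330 - 18818) + 1528)) = -298957/356788 - 331728*1/(259047*(-58218 + 1528)) = -298957/356788 - 331728/(259047*(-56690)) = -298957/356788 - 331728/(-14685374430) = -298957/356788 - 331728*(-1/14685374430) = -298957/356788 + 55288/2447562405 = -731696187816641/873260895355140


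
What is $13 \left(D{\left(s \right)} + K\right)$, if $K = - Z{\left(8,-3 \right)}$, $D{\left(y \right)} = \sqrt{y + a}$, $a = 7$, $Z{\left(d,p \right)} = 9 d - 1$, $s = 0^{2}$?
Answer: $-923 + 13 \sqrt{7} \approx -888.61$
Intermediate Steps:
$s = 0$
$Z{\left(d,p \right)} = -1 + 9 d$
$D{\left(y \right)} = \sqrt{7 + y}$ ($D{\left(y \right)} = \sqrt{y + 7} = \sqrt{7 + y}$)
$K = -71$ ($K = - (-1 + 9 \cdot 8) = - (-1 + 72) = \left(-1\right) 71 = -71$)
$13 \left(D{\left(s \right)} + K\right) = 13 \left(\sqrt{7 + 0} - 71\right) = 13 \left(\sqrt{7} - 71\right) = 13 \left(-71 + \sqrt{7}\right) = -923 + 13 \sqrt{7}$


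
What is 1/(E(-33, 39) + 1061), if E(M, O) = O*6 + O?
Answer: 1/1334 ≈ 0.00074963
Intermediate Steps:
E(M, O) = 7*O (E(M, O) = 6*O + O = 7*O)
1/(E(-33, 39) + 1061) = 1/(7*39 + 1061) = 1/(273 + 1061) = 1/1334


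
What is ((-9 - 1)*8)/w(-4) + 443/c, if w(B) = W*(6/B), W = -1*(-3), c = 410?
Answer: 69587/3690 ≈ 18.858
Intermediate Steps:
W = 3
w(B) = 18/B (w(B) = 3*(6/B) = 18/B)
((-9 - 1)*8)/w(-4) + 443/c = ((-9 - 1)*8)/((18/(-4))) + 443/410 = (-10*8)/((18*(-¼))) + 443*(1/410) = -80/(-9/2) + 443/410 = -80*(-2/9) + 443/410 = 160/9 + 443/410 = 69587/3690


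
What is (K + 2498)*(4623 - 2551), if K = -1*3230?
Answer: -1516704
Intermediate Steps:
K = -3230
(K + 2498)*(4623 - 2551) = (-3230 + 2498)*(4623 - 2551) = -732*2072 = -1516704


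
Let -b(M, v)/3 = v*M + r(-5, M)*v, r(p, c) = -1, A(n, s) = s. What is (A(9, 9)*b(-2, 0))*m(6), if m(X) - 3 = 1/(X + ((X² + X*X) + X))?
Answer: 0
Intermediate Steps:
m(X) = 3 + 1/(2*X + 2*X²) (m(X) = 3 + 1/(X + ((X² + X*X) + X)) = 3 + 1/(X + ((X² + X²) + X)) = 3 + 1/(X + (2*X² + X)) = 3 + 1/(X + (X + 2*X²)) = 3 + 1/(2*X + 2*X²))
b(M, v) = 3*v - 3*M*v (b(M, v) = -3*(v*M - v) = -3*(M*v - v) = -3*(-v + M*v) = 3*v - 3*M*v)
(A(9, 9)*b(-2, 0))*m(6) = (9*(3*0*(1 - 1*(-2))))*((½)*(1 + 6*6 + 6*6²)/(6*(1 + 6))) = (9*(3*0*(1 + 2)))*((½)*(⅙)*(1 + 36 + 6*36)/7) = (9*(3*0*3))*((½)*(⅙)*(⅐)*(1 + 36 + 216)) = (9*0)*((½)*(⅙)*(⅐)*253) = 0*(253/84) = 0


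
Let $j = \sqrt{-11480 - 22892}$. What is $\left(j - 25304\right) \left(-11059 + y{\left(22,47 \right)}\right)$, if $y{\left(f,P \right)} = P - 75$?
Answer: $280545448 - 22174 i \sqrt{8593} \approx 2.8055 \cdot 10^{8} - 2.0555 \cdot 10^{6} i$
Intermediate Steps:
$j = 2 i \sqrt{8593}$ ($j = \sqrt{-34372} = 2 i \sqrt{8593} \approx 185.4 i$)
$y{\left(f,P \right)} = -75 + P$ ($y{\left(f,P \right)} = P - 75 = -75 + P$)
$\left(j - 25304\right) \left(-11059 + y{\left(22,47 \right)}\right) = \left(2 i \sqrt{8593} - 25304\right) \left(-11059 + \left(-75 + 47\right)\right) = \left(-25304 + 2 i \sqrt{8593}\right) \left(-11059 - 28\right) = \left(-25304 + 2 i \sqrt{8593}\right) \left(-11087\right) = 280545448 - 22174 i \sqrt{8593}$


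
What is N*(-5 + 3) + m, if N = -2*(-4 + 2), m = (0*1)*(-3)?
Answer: -8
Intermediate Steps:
m = 0 (m = 0*(-3) = 0)
N = 4 (N = -2*(-2) = 4)
N*(-5 + 3) + m = 4*(-5 + 3) + 0 = 4*(-2) + 0 = -8 + 0 = -8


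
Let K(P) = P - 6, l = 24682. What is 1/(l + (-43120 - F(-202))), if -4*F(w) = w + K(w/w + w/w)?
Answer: -2/36979 ≈ -5.4085e-5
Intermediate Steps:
K(P) = -6 + P
F(w) = 1 - w/4 (F(w) = -(w + (-6 + (w/w + w/w)))/4 = -(w + (-6 + (1 + 1)))/4 = -(w + (-6 + 2))/4 = -(w - 4)/4 = -(-4 + w)/4 = 1 - w/4)
1/(l + (-43120 - F(-202))) = 1/(24682 + (-43120 - (1 - 1/4*(-202)))) = 1/(24682 + (-43120 - (1 + 101/2))) = 1/(24682 + (-43120 - 1*103/2)) = 1/(24682 + (-43120 - 103/2)) = 1/(24682 - 86343/2) = 1/(-36979/2) = -2/36979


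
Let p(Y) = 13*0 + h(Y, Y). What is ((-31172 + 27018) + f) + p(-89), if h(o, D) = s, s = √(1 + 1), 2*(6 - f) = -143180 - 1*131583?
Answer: 266467/2 + √2 ≈ 1.3324e+5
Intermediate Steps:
f = 274775/2 (f = 6 - (-143180 - 1*131583)/2 = 6 - (-143180 - 131583)/2 = 6 - ½*(-274763) = 6 + 274763/2 = 274775/2 ≈ 1.3739e+5)
s = √2 ≈ 1.4142
h(o, D) = √2
p(Y) = √2 (p(Y) = 13*0 + √2 = 0 + √2 = √2)
((-31172 + 27018) + f) + p(-89) = ((-31172 + 27018) + 274775/2) + √2 = (-4154 + 274775/2) + √2 = 266467/2 + √2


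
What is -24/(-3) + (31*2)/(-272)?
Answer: 1057/136 ≈ 7.7721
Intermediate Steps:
-24/(-3) + (31*2)/(-272) = -24*(-⅓) + 62*(-1/272) = 8 - 31/136 = 1057/136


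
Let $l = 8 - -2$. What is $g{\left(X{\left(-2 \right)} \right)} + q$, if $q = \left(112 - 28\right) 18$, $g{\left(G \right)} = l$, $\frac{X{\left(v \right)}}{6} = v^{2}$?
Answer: $1522$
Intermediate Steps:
$X{\left(v \right)} = 6 v^{2}$
$l = 10$ ($l = 8 + 2 = 10$)
$g{\left(G \right)} = 10$
$q = 1512$ ($q = 84 \cdot 18 = 1512$)
$g{\left(X{\left(-2 \right)} \right)} + q = 10 + 1512 = 1522$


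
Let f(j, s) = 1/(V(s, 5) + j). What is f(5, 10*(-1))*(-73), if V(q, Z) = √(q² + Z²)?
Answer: 73/20 - 73*√5/20 ≈ -4.5117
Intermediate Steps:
V(q, Z) = √(Z² + q²)
f(j, s) = 1/(j + √(25 + s²)) (f(j, s) = 1/(√(5² + s²) + j) = 1/(√(25 + s²) + j) = 1/(j + √(25 + s²)))
f(5, 10*(-1))*(-73) = -73/(5 + √(25 + (10*(-1))²)) = -73/(5 + √(25 + (-10)²)) = -73/(5 + √(25 + 100)) = -73/(5 + √125) = -73/(5 + 5*√5)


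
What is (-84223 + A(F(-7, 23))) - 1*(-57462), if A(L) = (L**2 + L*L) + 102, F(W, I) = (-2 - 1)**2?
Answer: -26497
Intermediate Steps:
F(W, I) = 9 (F(W, I) = (-3)**2 = 9)
A(L) = 102 + 2*L**2 (A(L) = (L**2 + L**2) + 102 = 2*L**2 + 102 = 102 + 2*L**2)
(-84223 + A(F(-7, 23))) - 1*(-57462) = (-84223 + (102 + 2*9**2)) - 1*(-57462) = (-84223 + (102 + 2*81)) + 57462 = (-84223 + (102 + 162)) + 57462 = (-84223 + 264) + 57462 = -83959 + 57462 = -26497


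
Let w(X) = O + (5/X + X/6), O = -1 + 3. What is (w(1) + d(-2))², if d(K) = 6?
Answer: 6241/36 ≈ 173.36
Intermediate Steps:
O = 2
w(X) = 2 + 5/X + X/6 (w(X) = 2 + (5/X + X/6) = 2 + 5/X + X/6)
(w(1) + d(-2))² = ((2 + 5/1 + (⅙)*1) + 6)² = ((2 + 5*1 + ⅙) + 6)² = ((2 + 5 + ⅙) + 6)² = (43/6 + 6)² = (79/6)² = 6241/36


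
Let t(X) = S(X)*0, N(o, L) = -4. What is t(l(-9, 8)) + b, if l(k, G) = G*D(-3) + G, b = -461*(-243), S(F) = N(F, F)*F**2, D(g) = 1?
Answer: 112023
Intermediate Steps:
S(F) = -4*F**2
b = 112023
l(k, G) = 2*G (l(k, G) = G*1 + G = G + G = 2*G)
t(X) = 0 (t(X) = -4*X**2*0 = 0)
t(l(-9, 8)) + b = 0 + 112023 = 112023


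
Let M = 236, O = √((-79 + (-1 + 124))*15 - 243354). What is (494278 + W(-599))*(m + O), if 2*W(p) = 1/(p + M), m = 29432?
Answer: 5280775190132/363 + 358845827*I*√26966/242 ≈ 1.4548e+10 + 2.435e+8*I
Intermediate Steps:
O = 3*I*√26966 (O = √((-79 + 123)*15 - 243354) = √(44*15 - 243354) = √(660 - 243354) = √(-242694) = 3*I*√26966 ≈ 492.64*I)
W(p) = 1/(2*(236 + p)) (W(p) = 1/(2*(p + 236)) = 1/(2*(236 + p)))
(494278 + W(-599))*(m + O) = (494278 + 1/(2*(236 - 599)))*(29432 + 3*I*√26966) = (494278 + (½)/(-363))*(29432 + 3*I*√26966) = (494278 + (½)*(-1/363))*(29432 + 3*I*√26966) = (494278 - 1/726)*(29432 + 3*I*√26966) = 358845827*(29432 + 3*I*√26966)/726 = 5280775190132/363 + 358845827*I*√26966/242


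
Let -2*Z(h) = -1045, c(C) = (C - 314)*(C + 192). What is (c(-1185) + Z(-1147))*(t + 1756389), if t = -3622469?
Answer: -2778648169360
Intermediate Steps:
c(C) = (-314 + C)*(192 + C)
Z(h) = 1045/2 (Z(h) = -½*(-1045) = 1045/2)
(c(-1185) + Z(-1147))*(t + 1756389) = ((-60288 + (-1185)² - 122*(-1185)) + 1045/2)*(-3622469 + 1756389) = ((-60288 + 1404225 + 144570) + 1045/2)*(-1866080) = (1488507 + 1045/2)*(-1866080) = (2978059/2)*(-1866080) = -2778648169360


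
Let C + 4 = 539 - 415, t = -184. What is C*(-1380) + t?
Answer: -165784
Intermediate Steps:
C = 120 (C = -4 + (539 - 415) = -4 + 124 = 120)
C*(-1380) + t = 120*(-1380) - 184 = -165600 - 184 = -165784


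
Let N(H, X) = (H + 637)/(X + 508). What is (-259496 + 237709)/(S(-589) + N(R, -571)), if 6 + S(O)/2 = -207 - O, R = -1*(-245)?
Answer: -21787/738 ≈ -29.522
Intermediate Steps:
R = 245
N(H, X) = (637 + H)/(508 + X)
S(O) = -426 - 2*O (S(O) = -12 + 2*(-207 - O) = -12 + (-414 - 2*O) = -426 - 2*O)
(-259496 + 237709)/(S(-589) + N(R, -571)) = (-259496 + 237709)/((-426 - 2*(-589)) + (637 + 245)/(508 - 571)) = -21787/((-426 + 1178) + 882/(-63)) = -21787/(752 - 1/63*882) = -21787/(752 - 14) = -21787/738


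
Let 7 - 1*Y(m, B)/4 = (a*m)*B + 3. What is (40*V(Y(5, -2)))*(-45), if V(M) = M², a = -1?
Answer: -1036800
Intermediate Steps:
Y(m, B) = 16 + 4*B*m (Y(m, B) = 28 - 4*((-m)*B + 3) = 28 - 4*(-B*m + 3) = 28 - 4*(3 - B*m) = 28 + (-12 + 4*B*m) = 16 + 4*B*m)
(40*V(Y(5, -2)))*(-45) = (40*(16 + 4*(-2)*5)²)*(-45) = (40*(16 - 40)²)*(-45) = (40*(-24)²)*(-45) = (40*576)*(-45) = 23040*(-45) = -1036800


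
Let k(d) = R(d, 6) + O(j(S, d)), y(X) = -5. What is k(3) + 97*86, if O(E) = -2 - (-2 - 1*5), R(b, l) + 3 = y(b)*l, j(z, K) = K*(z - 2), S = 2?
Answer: 8314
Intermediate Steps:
j(z, K) = K*(-2 + z)
R(b, l) = -3 - 5*l
O(E) = 5 (O(E) = -2 - (-2 - 5) = -2 - 1*(-7) = -2 + 7 = 5)
k(d) = -28 (k(d) = (-3 - 5*6) + 5 = (-3 - 30) + 5 = -33 + 5 = -28)
k(3) + 97*86 = -28 + 97*86 = -28 + 8342 = 8314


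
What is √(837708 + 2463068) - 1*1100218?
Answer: -1100218 + 2*√825194 ≈ -1.0984e+6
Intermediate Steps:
√(837708 + 2463068) - 1*1100218 = √3300776 - 1100218 = 2*√825194 - 1100218 = -1100218 + 2*√825194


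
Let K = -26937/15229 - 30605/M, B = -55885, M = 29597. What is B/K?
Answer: 25189197666005/1263337934 ≈ 19939.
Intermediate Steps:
K = -1263337934/450732713 (K = -26937/15229 - 30605/29597 = -1263337934/450732713 ≈ -2.8029)
B/K = -55885/(-1263337934/450732713) = -55885*(-450732713/1263337934) = 25189197666005/1263337934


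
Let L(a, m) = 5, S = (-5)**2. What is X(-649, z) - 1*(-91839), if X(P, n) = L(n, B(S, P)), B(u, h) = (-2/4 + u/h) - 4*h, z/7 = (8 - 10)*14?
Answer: 91844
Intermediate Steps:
z = -196 (z = 7*((8 - 10)*14) = 7*(-2*14) = 7*(-28) = -196)
S = 25
B(u, h) = -1/2 - 4*h + u/h (B(u, h) = (-2*1/4 + u/h) - 4*h = (-1/2 + u/h) - 4*h = -1/2 - 4*h + u/h)
X(P, n) = 5
X(-649, z) - 1*(-91839) = 5 - 1*(-91839) = 5 + 91839 = 91844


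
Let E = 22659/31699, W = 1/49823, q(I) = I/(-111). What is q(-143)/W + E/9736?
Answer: 2198831952239845/34256982504 ≈ 64186.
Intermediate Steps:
q(I) = -I/111 (q(I) = I*(-1/111) = -I/111)
W = 1/49823 ≈ 2.0071e-5
E = 22659/31699 (E = 22659*(1/31699) = 22659/31699 ≈ 0.71482)
q(-143)/W + E/9736 = (-1/111*(-143))/(1/49823) + (22659/31699)/9736 = (143/111)*49823 + (22659/31699)*(1/9736) = 7124689/111 + 22659/308621464 = 2198831952239845/34256982504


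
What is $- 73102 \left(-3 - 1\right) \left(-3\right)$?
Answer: $-877224$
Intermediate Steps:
$- 73102 \left(-3 - 1\right) \left(-3\right) = - 73102 \left(\left(-4\right) \left(-3\right)\right) = \left(-73102\right) 12 = -877224$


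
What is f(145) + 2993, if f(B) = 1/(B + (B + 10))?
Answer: 897901/300 ≈ 2993.0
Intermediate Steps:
f(B) = 1/(10 + 2*B) (f(B) = 1/(B + (10 + B)) = 1/(10 + 2*B))
f(145) + 2993 = 1/(2*(5 + 145)) + 2993 = (½)/150 + 2993 = (½)*(1/150) + 2993 = 1/300 + 2993 = 897901/300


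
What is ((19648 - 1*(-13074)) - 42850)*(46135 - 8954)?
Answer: -376569168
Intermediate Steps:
((19648 - 1*(-13074)) - 42850)*(46135 - 8954) = ((19648 + 13074) - 42850)*37181 = (32722 - 42850)*37181 = -10128*37181 = -376569168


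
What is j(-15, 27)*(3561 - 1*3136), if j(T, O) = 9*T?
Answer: -57375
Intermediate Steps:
j(-15, 27)*(3561 - 1*3136) = (9*(-15))*(3561 - 1*3136) = -135*(3561 - 3136) = -135*425 = -57375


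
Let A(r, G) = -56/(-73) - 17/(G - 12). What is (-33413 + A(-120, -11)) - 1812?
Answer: -59140246/1679 ≈ -35224.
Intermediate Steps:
A(r, G) = 56/73 - 17/(-12 + G) (A(r, G) = -56*(-1/73) - 17/(-12 + G) = 56/73 - 17/(-12 + G))
(-33413 + A(-120, -11)) - 1812 = (-33413 + (-1913 + 56*(-11))/(73*(-12 - 11))) - 1812 = (-33413 + (1/73)*(-1913 - 616)/(-23)) - 1812 = (-33413 + (1/73)*(-1/23)*(-2529)) - 1812 = (-33413 + 2529/1679) - 1812 = -56097898/1679 - 1812 = -59140246/1679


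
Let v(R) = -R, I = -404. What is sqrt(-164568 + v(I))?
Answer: 2*I*sqrt(41041) ≈ 405.17*I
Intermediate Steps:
sqrt(-164568 + v(I)) = sqrt(-164568 - 1*(-404)) = sqrt(-164568 + 404) = sqrt(-164164) = 2*I*sqrt(41041)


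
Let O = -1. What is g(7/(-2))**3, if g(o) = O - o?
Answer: 125/8 ≈ 15.625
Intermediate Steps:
g(o) = -1 - o
g(7/(-2))**3 = (-1 - 7/(-2))**3 = (-1 - 7*(-1)/2)**3 = (-1 - 1*(-7/2))**3 = (-1 + 7/2)**3 = (5/2)**3 = 125/8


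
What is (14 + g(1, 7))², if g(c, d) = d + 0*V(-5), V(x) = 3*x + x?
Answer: 441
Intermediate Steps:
V(x) = 4*x
g(c, d) = d (g(c, d) = d + 0*(4*(-5)) = d + 0*(-20) = d + 0 = d)
(14 + g(1, 7))² = (14 + 7)² = 21² = 441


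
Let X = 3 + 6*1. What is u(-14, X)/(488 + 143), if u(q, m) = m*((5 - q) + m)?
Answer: 252/631 ≈ 0.39937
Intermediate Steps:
X = 9 (X = 3 + 6 = 9)
u(q, m) = m*(5 + m - q)
u(-14, X)/(488 + 143) = (9*(5 + 9 - 1*(-14)))/(488 + 143) = (9*(5 + 9 + 14))/631 = (9*28)*(1/631) = 252*(1/631) = 252/631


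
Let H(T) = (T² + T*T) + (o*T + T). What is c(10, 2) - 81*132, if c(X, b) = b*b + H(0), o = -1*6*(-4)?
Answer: -10688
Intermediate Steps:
o = 24 (o = -6*(-4) = 24)
H(T) = 2*T² + 25*T (H(T) = (T² + T*T) + (24*T + T) = (T² + T²) + 25*T = 2*T² + 25*T)
c(X, b) = b² (c(X, b) = b*b + 0*(25 + 2*0) = b² + 0*(25 + 0) = b² + 0*25 = b² + 0 = b²)
c(10, 2) - 81*132 = 2² - 81*132 = 4 - 10692 = -10688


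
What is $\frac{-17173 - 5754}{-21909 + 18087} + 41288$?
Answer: $\frac{157825663}{3822} \approx 41294.0$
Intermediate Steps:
$\frac{-17173 - 5754}{-21909 + 18087} + 41288 = - \frac{22927}{-3822} + 41288 = \left(-22927\right) \left(- \frac{1}{3822}\right) + 41288 = \frac{22927}{3822} + 41288 = \frac{157825663}{3822}$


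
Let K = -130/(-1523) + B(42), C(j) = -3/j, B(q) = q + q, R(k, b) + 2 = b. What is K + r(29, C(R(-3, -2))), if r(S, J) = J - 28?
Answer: 346241/6092 ≈ 56.835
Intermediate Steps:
R(k, b) = -2 + b
B(q) = 2*q
K = 128062/1523 (K = -130/(-1523) + 2*42 = -130*(-1/1523) + 84 = 130/1523 + 84 = 128062/1523 ≈ 84.085)
r(S, J) = -28 + J
K + r(29, C(R(-3, -2))) = 128062/1523 + (-28 - 3/(-2 - 2)) = 128062/1523 + (-28 - 3/(-4)) = 128062/1523 + (-28 - 3*(-1/4)) = 128062/1523 + (-28 + 3/4) = 128062/1523 - 109/4 = 346241/6092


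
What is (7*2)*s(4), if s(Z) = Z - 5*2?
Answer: -84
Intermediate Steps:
s(Z) = -10 + Z (s(Z) = Z - 10 = -10 + Z)
(7*2)*s(4) = (7*2)*(-10 + 4) = 14*(-6) = -84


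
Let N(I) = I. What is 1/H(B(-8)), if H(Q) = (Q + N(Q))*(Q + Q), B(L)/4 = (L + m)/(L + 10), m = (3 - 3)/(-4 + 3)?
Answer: 1/1024 ≈ 0.00097656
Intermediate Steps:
m = 0 (m = 0/(-1) = 0*(-1) = 0)
B(L) = 4*L/(10 + L) (B(L) = 4*((L + 0)/(L + 10)) = 4*(L/(10 + L)) = 4*L/(10 + L))
H(Q) = 4*Q² (H(Q) = (Q + Q)*(Q + Q) = (2*Q)*(2*Q) = 4*Q²)
1/H(B(-8)) = 1/(4*(4*(-8)/(10 - 8))²) = 1/(4*(4*(-8)/2)²) = 1/(4*(4*(-8)*(½))²) = 1/(4*(-16)²) = 1/(4*256) = 1/1024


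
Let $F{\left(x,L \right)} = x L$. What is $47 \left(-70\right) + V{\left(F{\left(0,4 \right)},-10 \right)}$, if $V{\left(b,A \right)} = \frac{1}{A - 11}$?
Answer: $- \frac{69091}{21} \approx -3290.0$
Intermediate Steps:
$F{\left(x,L \right)} = L x$
$V{\left(b,A \right)} = \frac{1}{-11 + A}$
$47 \left(-70\right) + V{\left(F{\left(0,4 \right)},-10 \right)} = 47 \left(-70\right) + \frac{1}{-11 - 10} = -3290 + \frac{1}{-21} = -3290 - \frac{1}{21} = - \frac{69091}{21}$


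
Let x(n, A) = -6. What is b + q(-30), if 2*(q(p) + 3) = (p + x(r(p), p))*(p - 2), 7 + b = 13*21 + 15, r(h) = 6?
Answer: 854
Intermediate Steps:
b = 281 (b = -7 + (13*21 + 15) = -7 + (273 + 15) = -7 + 288 = 281)
q(p) = -3 + (-6 + p)*(-2 + p)/2 (q(p) = -3 + ((p - 6)*(p - 2))/2 = -3 + ((-6 + p)*(-2 + p))/2 = -3 + (-6 + p)*(-2 + p)/2)
b + q(-30) = 281 + (3 + (1/2)*(-30)**2 - 4*(-30)) = 281 + (3 + (1/2)*900 + 120) = 281 + (3 + 450 + 120) = 281 + 573 = 854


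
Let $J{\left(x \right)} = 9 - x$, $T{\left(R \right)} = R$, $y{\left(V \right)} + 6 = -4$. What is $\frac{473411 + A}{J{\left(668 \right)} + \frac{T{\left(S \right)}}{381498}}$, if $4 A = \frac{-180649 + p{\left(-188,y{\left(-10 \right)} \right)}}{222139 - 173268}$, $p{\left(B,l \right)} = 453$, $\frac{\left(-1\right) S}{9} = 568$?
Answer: $- \frac{210151115666908}{292542148097} \approx -718.36$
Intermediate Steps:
$S = -5112$ ($S = \left(-9\right) 568 = -5112$)
$y{\left(V \right)} = -10$ ($y{\left(V \right)} = -6 - 4 = -10$)
$A = - \frac{45049}{48871}$ ($A = \frac{\left(-180649 + 453\right) \frac{1}{222139 - 173268}}{4} = \frac{\left(-180196\right) \frac{1}{48871}}{4} = \frac{1}{4} \left(- \frac{180196}{48871}\right) = - \frac{45049}{48871} \approx -0.92179$)
$\frac{473411 + A}{J{\left(668 \right)} + \frac{T{\left(S \right)}}{381498}} = \frac{473411 - \frac{45049}{48871}}{\left(9 - 668\right) - \frac{5112}{381498}} = \frac{23136023932}{48871 \left(\left(9 - 668\right) - \frac{852}{63583}\right)} = \frac{23136023932}{48871 \left(-659 - \frac{852}{63583}\right)} = \frac{23136023932}{48871 \left(- \frac{41902049}{63583}\right)} = \frac{23136023932}{48871} \left(- \frac{63583}{41902049}\right) = - \frac{210151115666908}{292542148097}$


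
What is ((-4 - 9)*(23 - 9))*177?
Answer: -32214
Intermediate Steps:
((-4 - 9)*(23 - 9))*177 = -13*14*177 = -182*177 = -32214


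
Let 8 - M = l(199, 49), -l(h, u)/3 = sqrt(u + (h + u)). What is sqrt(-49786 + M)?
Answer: sqrt(-49778 + 9*sqrt(33)) ≈ 222.99*I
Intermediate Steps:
l(h, u) = -3*sqrt(h + 2*u) (l(h, u) = -3*sqrt(u + (h + u)) = -3*sqrt(h + 2*u))
M = 8 + 9*sqrt(33) (M = 8 - (-3)*sqrt(199 + 2*49) = 8 - (-3)*sqrt(199 + 98) = 8 - (-3)*sqrt(297) = 8 - (-3)*3*sqrt(33) = 8 - (-9)*sqrt(33) = 8 + 9*sqrt(33) ≈ 59.701)
sqrt(-49786 + M) = sqrt(-49786 + (8 + 9*sqrt(33))) = sqrt(-49778 + 9*sqrt(33))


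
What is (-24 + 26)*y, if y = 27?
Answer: 54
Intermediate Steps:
(-24 + 26)*y = (-24 + 26)*27 = 2*27 = 54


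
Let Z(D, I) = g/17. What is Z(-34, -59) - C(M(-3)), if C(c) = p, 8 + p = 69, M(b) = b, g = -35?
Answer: -1072/17 ≈ -63.059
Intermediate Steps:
Z(D, I) = -35/17
p = 61 (p = -8 + 69 = 61)
C(c) = 61
Z(-34, -59) - C(M(-3)) = -35/17 - 1*61 = -35/17 - 61 = -1072/17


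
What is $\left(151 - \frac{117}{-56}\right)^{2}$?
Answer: $\frac{73496329}{3136} \approx 23436.0$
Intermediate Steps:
$\left(151 - \frac{117}{-56}\right)^{2} = \left(151 - - \frac{117}{56}\right)^{2} = \left(151 + \frac{117}{56}\right)^{2} = \left(\frac{8573}{56}\right)^{2} = \frac{73496329}{3136}$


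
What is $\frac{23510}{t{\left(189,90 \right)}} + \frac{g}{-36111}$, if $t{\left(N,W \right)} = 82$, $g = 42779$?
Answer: $\frac{422730866}{1480551} \approx 285.52$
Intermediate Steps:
$\frac{23510}{t{\left(189,90 \right)}} + \frac{g}{-36111} = \frac{23510}{82} + \frac{42779}{-36111} = 23510 \cdot \frac{1}{82} + 42779 \left(- \frac{1}{36111}\right) = \frac{11755}{41} - \frac{42779}{36111} = \frac{422730866}{1480551}$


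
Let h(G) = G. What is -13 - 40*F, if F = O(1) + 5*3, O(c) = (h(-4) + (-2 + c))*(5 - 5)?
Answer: -613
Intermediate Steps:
O(c) = 0 (O(c) = (-4 + (-2 + c))*(5 - 5) = (-6 + c)*0 = 0)
F = 15 (F = 0 + 5*3 = 0 + 15 = 15)
-13 - 40*F = -13 - 40*15 = -13 - 600 = -613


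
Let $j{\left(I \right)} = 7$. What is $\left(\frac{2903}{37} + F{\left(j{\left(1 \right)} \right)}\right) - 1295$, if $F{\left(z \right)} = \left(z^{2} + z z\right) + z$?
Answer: $- \frac{41127}{37} \approx -1111.5$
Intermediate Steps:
$F{\left(z \right)} = z + 2 z^{2}$ ($F{\left(z \right)} = \left(z^{2} + z^{2}\right) + z = 2 z^{2} + z = z + 2 z^{2}$)
$\left(\frac{2903}{37} + F{\left(j{\left(1 \right)} \right)}\right) - 1295 = \left(\frac{2903}{37} + 7 \left(1 + 2 \cdot 7\right)\right) - 1295 = \left(2903 \cdot \frac{1}{37} + 7 \left(1 + 14\right)\right) - 1295 = \left(\frac{2903}{37} + 7 \cdot 15\right) - 1295 = \left(\frac{2903}{37} + 105\right) - 1295 = \frac{6788}{37} - 1295 = - \frac{41127}{37}$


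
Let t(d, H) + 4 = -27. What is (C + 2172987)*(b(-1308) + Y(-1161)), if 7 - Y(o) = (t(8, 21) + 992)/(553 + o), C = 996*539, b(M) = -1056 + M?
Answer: -3880735425945/608 ≈ -6.3828e+9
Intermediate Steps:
t(d, H) = -31 (t(d, H) = -4 - 27 = -31)
C = 536844
Y(o) = 7 - 961/(553 + o) (Y(o) = 7 - (-31 + 992)/(553 + o) = 7 - 961/(553 + o))
(C + 2172987)*(b(-1308) + Y(-1161)) = (536844 + 2172987)*((-1056 - 1308) + (2910 + 7*(-1161))/(553 - 1161)) = 2709831*(-2364 + (2910 - 8127)/(-608)) = 2709831*(-2364 - 1/608*(-5217)) = 2709831*(-2364 + 5217/608) = 2709831*(-1432095/608) = -3880735425945/608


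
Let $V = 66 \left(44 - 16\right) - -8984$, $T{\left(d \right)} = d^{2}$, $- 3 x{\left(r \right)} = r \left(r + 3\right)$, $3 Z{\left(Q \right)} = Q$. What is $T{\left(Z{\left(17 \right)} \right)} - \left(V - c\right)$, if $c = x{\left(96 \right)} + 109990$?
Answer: $\frac{864199}{9} \approx 96022.0$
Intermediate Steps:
$Z{\left(Q \right)} = \frac{Q}{3}$
$x{\left(r \right)} = - \frac{r \left(3 + r\right)}{3}$ ($x{\left(r \right)} = - \frac{r \left(r + 3\right)}{3} = - \frac{r \left(3 + r\right)}{3}$)
$V = 10832$ ($V = 66 \cdot 28 + 8984 = 1848 + 8984 = 10832$)
$c = 106822$ ($c = \left(- \frac{1}{3}\right) 96 \left(3 + 96\right) + 109990 = \left(- \frac{1}{3}\right) 96 \cdot 99 + 109990 = -3168 + 109990 = 106822$)
$T{\left(Z{\left(17 \right)} \right)} - \left(V - c\right) = \left(\frac{1}{3} \cdot 17\right)^{2} + \left(106822 - 10832\right) = \left(\frac{17}{3}\right)^{2} + \left(106822 - 10832\right) = \frac{289}{9} + 95990 = \frac{864199}{9}$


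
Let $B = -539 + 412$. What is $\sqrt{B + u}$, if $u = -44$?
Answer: $3 i \sqrt{19} \approx 13.077 i$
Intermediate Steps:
$B = -127$
$\sqrt{B + u} = \sqrt{-127 - 44} = \sqrt{-171} = 3 i \sqrt{19}$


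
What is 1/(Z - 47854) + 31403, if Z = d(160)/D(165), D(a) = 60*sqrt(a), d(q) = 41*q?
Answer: 53395428201961619/1700328893338 - 246*sqrt(165)/850164446669 ≈ 31403.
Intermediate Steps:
Z = 328*sqrt(165)/495 (Z = (41*160)/((60*sqrt(165))) = 6560*(sqrt(165)/9900) = 328*sqrt(165)/495 ≈ 8.5116)
1/(Z - 47854) + 31403 = 1/(328*sqrt(165)/495 - 47854) + 31403 = 1/(-47854 + 328*sqrt(165)/495) + 31403 = 31403 + 1/(-47854 + 328*sqrt(165)/495)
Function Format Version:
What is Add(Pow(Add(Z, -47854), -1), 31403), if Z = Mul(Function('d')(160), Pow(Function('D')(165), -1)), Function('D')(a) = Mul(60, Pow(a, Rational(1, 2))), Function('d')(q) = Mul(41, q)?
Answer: Add(Rational(53395428201961619, 1700328893338), Mul(Rational(-246, 850164446669), Pow(165, Rational(1, 2)))) ≈ 31403.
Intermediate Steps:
Z = Mul(Rational(328, 495), Pow(165, Rational(1, 2))) (Z = Mul(Mul(41, 160), Pow(Mul(60, Pow(165, Rational(1, 2))), -1)) = Mul(6560, Mul(Rational(1, 9900), Pow(165, Rational(1, 2)))) = Mul(Rational(328, 495), Pow(165, Rational(1, 2))) ≈ 8.5116)
Add(Pow(Add(Z, -47854), -1), 31403) = Add(Pow(Add(Mul(Rational(328, 495), Pow(165, Rational(1, 2))), -47854), -1), 31403) = Add(Pow(Add(-47854, Mul(Rational(328, 495), Pow(165, Rational(1, 2)))), -1), 31403) = Add(31403, Pow(Add(-47854, Mul(Rational(328, 495), Pow(165, Rational(1, 2)))), -1))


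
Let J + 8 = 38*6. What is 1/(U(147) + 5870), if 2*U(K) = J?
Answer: 1/5980 ≈ 0.00016722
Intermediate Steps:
J = 220 (J = -8 + 38*6 = -8 + 228 = 220)
U(K) = 110 (U(K) = (½)*220 = 110)
1/(U(147) + 5870) = 1/(110 + 5870) = 1/5980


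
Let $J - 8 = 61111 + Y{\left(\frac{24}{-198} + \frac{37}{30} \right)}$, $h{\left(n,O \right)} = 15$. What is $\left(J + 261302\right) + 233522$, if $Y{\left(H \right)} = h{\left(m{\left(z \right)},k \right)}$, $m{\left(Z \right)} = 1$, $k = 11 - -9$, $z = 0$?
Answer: $555958$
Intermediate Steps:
$k = 20$ ($k = 11 + 9 = 20$)
$Y{\left(H \right)} = 15$
$J = 61134$ ($J = 8 + \left(61111 + 15\right) = 8 + 61126 = 61134$)
$\left(J + 261302\right) + 233522 = \left(61134 + 261302\right) + 233522 = 322436 + 233522 = 555958$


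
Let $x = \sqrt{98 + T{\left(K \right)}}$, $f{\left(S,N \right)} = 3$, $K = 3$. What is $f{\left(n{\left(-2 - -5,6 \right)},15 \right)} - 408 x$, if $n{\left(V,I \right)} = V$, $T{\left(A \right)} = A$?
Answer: $3 - 408 \sqrt{101} \approx -4097.4$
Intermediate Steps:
$x = \sqrt{101}$ ($x = \sqrt{98 + 3} = \sqrt{101} \approx 10.05$)
$f{\left(n{\left(-2 - -5,6 \right)},15 \right)} - 408 x = 3 - 408 \sqrt{101}$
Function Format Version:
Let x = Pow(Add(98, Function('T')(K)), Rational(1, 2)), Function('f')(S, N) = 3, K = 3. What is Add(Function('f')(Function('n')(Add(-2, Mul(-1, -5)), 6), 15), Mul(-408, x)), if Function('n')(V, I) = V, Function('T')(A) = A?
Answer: Add(3, Mul(-408, Pow(101, Rational(1, 2)))) ≈ -4097.4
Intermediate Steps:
x = Pow(101, Rational(1, 2)) (x = Pow(Add(98, 3), Rational(1, 2)) = Pow(101, Rational(1, 2)) ≈ 10.050)
Add(Function('f')(Function('n')(Add(-2, Mul(-1, -5)), 6), 15), Mul(-408, x)) = Add(3, Mul(-408, Pow(101, Rational(1, 2))))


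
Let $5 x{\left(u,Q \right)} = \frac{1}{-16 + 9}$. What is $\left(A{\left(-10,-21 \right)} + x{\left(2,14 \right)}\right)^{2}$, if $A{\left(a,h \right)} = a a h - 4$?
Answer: $\frac{5422996881}{1225} \approx 4.4269 \cdot 10^{6}$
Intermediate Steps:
$x{\left(u,Q \right)} = - \frac{1}{35}$ ($x{\left(u,Q \right)} = \frac{1}{5 \left(-16 + 9\right)} = \frac{1}{5 \left(-7\right)} = \frac{1}{5} \left(- \frac{1}{7}\right) = - \frac{1}{35}$)
$A{\left(a,h \right)} = -4 + h a^{2}$ ($A{\left(a,h \right)} = a^{2} h - 4 = h a^{2} - 4 = -4 + h a^{2}$)
$\left(A{\left(-10,-21 \right)} + x{\left(2,14 \right)}\right)^{2} = \left(\left(-4 - 21 \left(-10\right)^{2}\right) - \frac{1}{35}\right)^{2} = \left(\left(-4 - 2100\right) - \frac{1}{35}\right)^{2} = \left(-2104 - \frac{1}{35}\right)^{2} = \left(- \frac{73641}{35}\right)^{2} = \frac{5422996881}{1225}$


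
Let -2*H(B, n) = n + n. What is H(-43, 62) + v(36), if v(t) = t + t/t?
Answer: -25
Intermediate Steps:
v(t) = 1 + t (v(t) = t + 1 = 1 + t)
H(B, n) = -n (H(B, n) = -(n + n)/2 = -n)
H(-43, 62) + v(36) = -1*62 + (1 + 36) = -62 + 37 = -25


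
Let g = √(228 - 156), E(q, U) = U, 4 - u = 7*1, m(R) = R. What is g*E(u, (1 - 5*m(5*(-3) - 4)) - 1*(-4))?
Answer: 600*√2 ≈ 848.53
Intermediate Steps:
u = -3 (u = 4 - 7 = -3)
g = 6*√2 (g = √72 = 6*√2 ≈ 8.4853)
g*E(u, (1 - 5*m(5*(-3) - 4)) - 1*(-4)) = (6*√2)*((1 - 5*(5*(-3) - 4)) - 1*(-4)) = (6*√2)*((1 - 5*(-15 - 4)) + 4) = (6*√2)*((1 - 5*(-19)) + 4) = (6*√2)*((1 + 95) + 4) = (6*√2)*(96 + 4) = (6*√2)*100 = 600*√2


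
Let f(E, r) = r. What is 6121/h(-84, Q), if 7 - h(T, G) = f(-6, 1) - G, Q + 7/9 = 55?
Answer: 55089/542 ≈ 101.64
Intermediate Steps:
Q = 488/9 (Q = -7/9 + 55 = 488/9 ≈ 54.222)
h(T, G) = 6 + G (h(T, G) = 7 - (1 - G) = 7 + (-1 + G) = 6 + G)
6121/h(-84, Q) = 6121/(6 + 488/9) = 6121/(542/9) = 6121*(9/542) = 55089/542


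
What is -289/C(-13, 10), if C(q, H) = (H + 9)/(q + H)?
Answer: 867/19 ≈ 45.632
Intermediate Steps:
C(q, H) = (9 + H)/(H + q)
-289/C(-13, 10) = -289*(10 - 13)/(9 + 10) = -289/(19/(-3)) = -289/((-⅓*19)) = -289/(-19/3) = -289*(-3/19) = 867/19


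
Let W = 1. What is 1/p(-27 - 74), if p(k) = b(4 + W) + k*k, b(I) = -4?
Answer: 1/10197 ≈ 9.8068e-5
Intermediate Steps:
p(k) = -4 + k² (p(k) = -4 + k*k = -4 + k²)
1/p(-27 - 74) = 1/(-4 + (-27 - 74)²) = 1/(-4 + (-101)²) = 1/(-4 + 10201) = 1/10197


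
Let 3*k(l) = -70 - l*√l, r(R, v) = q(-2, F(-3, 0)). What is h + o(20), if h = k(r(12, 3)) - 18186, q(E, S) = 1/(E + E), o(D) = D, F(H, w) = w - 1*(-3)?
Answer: -54568/3 + I/24 ≈ -18189.0 + 0.041667*I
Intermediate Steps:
F(H, w) = 3 + w (F(H, w) = w + 3 = 3 + w)
q(E, S) = 1/(2*E)
r(R, v) = -¼ (r(R, v) = (½)/(-2) = (½)*(-½) = -¼)
k(l) = -70/3 - l^(3/2)/3 (k(l) = (-70 - l*√l)/3 = (-70 - l^(3/2))/3 = -70/3 - l^(3/2)/3)
h = -54628/3 + I/24 (h = (-70/3 - (-1)*I/24) - 18186 = (-70/3 + I/24) - 18186 = -54628/3 + I/24 ≈ -18209.0 + 0.041667*I)
h + o(20) = (-54628/3 + I/24) + 20 = -54568/3 + I/24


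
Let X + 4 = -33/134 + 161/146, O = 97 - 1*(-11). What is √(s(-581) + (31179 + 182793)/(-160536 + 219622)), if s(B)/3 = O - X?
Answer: √7037223779862036969/144494813 ≈ 18.359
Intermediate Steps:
O = 108 (O = 97 + 11 = 108)
X = -15375/4891 (X = -4 + (-33/134 + 161/146) = -4 + 4189/4891 = -15375/4891 ≈ -3.1435)
s(B) = 1630809/4891 (s(B) = 3*(108 - 1*(-15375/4891)) = 3*(108 + 15375/4891) = 3*(543603/4891) = 1630809/4891)
√(s(-581) + (31179 + 182793)/(-160536 + 219622)) = √(1630809/4891 + (31179 + 182793)/(-160536 + 219622)) = √(1630809/4891 + 213972/59086) = √(1630809/4891 + 213972*(1/59086)) = √(1630809/4891 + 106986/29543) = √(48702258813/144494813) = √7037223779862036969/144494813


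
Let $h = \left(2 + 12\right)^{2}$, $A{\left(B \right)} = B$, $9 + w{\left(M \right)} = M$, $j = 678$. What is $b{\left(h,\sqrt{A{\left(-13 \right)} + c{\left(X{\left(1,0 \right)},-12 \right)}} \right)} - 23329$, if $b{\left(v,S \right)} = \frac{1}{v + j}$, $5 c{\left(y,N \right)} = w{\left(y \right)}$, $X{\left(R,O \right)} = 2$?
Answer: $- \frac{20389545}{874} \approx -23329.0$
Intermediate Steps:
$w{\left(M \right)} = -9 + M$
$c{\left(y,N \right)} = - \frac{9}{5} + \frac{y}{5}$ ($c{\left(y,N \right)} = \frac{-9 + y}{5} = - \frac{9}{5} + \frac{y}{5}$)
$h = 196$ ($h = 14^{2} = 196$)
$b{\left(v,S \right)} = \frac{1}{678 + v}$ ($b{\left(v,S \right)} = \frac{1}{v + 678} = \frac{1}{678 + v}$)
$b{\left(h,\sqrt{A{\left(-13 \right)} + c{\left(X{\left(1,0 \right)},-12 \right)}} \right)} - 23329 = \frac{1}{678 + 196} - 23329 = \frac{1}{874} - 23329 = - \frac{20389545}{874}$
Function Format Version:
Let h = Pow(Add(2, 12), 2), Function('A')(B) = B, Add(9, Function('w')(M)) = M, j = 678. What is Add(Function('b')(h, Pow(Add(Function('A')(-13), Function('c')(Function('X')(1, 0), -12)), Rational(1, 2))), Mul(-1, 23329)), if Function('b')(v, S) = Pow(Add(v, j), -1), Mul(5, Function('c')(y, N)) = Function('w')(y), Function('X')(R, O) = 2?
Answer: Rational(-20389545, 874) ≈ -23329.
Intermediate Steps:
Function('w')(M) = Add(-9, M)
Function('c')(y, N) = Add(Rational(-9, 5), Mul(Rational(1, 5), y)) (Function('c')(y, N) = Mul(Rational(1, 5), Add(-9, y)) = Add(Rational(-9, 5), Mul(Rational(1, 5), y)))
h = 196 (h = Pow(14, 2) = 196)
Function('b')(v, S) = Pow(Add(678, v), -1) (Function('b')(v, S) = Pow(Add(v, 678), -1) = Pow(Add(678, v), -1))
Add(Function('b')(h, Pow(Add(Function('A')(-13), Function('c')(Function('X')(1, 0), -12)), Rational(1, 2))), Mul(-1, 23329)) = Add(Pow(Add(678, 196), -1), Mul(-1, 23329)) = Add(Pow(874, -1), -23329) = Add(Rational(1, 874), -23329) = Rational(-20389545, 874)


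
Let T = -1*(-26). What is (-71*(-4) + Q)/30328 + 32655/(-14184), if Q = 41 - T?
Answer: -20544163/8961924 ≈ -2.2924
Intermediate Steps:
T = 26
Q = 15 (Q = 41 - 1*26 = 41 - 26 = 15)
(-71*(-4) + Q)/30328 + 32655/(-14184) = (-71*(-4) + 15)/30328 + 32655/(-14184) = (284 + 15)*(1/30328) + 32655*(-1/14184) = 299*(1/30328) - 10885/4728 = 299/30328 - 10885/4728 = -20544163/8961924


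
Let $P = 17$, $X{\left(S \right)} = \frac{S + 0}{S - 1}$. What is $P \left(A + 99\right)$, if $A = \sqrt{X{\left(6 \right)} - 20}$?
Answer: $1683 + \frac{17 i \sqrt{470}}{5} \approx 1683.0 + 73.71 i$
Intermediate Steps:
$X{\left(S \right)} = \frac{S}{-1 + S}$
$A = \frac{i \sqrt{470}}{5}$ ($A = \sqrt{\frac{6}{-1 + 6} - 20} = \sqrt{\frac{6}{5} - 20} = \sqrt{- \frac{94}{5}} = \frac{i \sqrt{470}}{5} \approx 4.3359 i$)
$P \left(A + 99\right) = 17 \left(\frac{i \sqrt{470}}{5} + 99\right) = 17 \left(99 + \frac{i \sqrt{470}}{5}\right) = 1683 + \frac{17 i \sqrt{470}}{5}$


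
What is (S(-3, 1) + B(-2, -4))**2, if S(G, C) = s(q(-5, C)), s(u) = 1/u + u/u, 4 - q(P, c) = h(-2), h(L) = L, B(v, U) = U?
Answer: 289/36 ≈ 8.0278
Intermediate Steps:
q(P, c) = 6 (q(P, c) = 4 - 1*(-2) = 4 + 2 = 6)
s(u) = 1 + 1/u (s(u) = 1/u + 1 = 1 + 1/u)
S(G, C) = 7/6 (S(G, C) = (1 + 6)/6 = (1/6)*7 = 7/6)
(S(-3, 1) + B(-2, -4))**2 = (7/6 - 4)**2 = (-17/6)**2 = 289/36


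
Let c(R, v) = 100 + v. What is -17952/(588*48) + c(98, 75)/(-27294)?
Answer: -429619/668703 ≈ -0.64247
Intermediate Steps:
-17952/(588*48) + c(98, 75)/(-27294) = -17952/(588*48) + (100 + 75)/(-27294) = -17952/28224 + 175*(-1/27294) = -17952*1/28224 - 175/27294 = -187/294 - 175/27294 = -429619/668703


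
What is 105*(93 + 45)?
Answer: 14490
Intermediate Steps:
105*(93 + 45) = 105*138 = 14490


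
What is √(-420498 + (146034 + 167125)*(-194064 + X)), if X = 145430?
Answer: 2*I*√3807648826 ≈ 1.2341e+5*I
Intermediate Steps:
√(-420498 + (146034 + 167125)*(-194064 + X)) = √(-420498 + (146034 + 167125)*(-194064 + 145430)) = √(-420498 + 313159*(-48634)) = √(-420498 - 15230174806) = √(-15230595304) = 2*I*√3807648826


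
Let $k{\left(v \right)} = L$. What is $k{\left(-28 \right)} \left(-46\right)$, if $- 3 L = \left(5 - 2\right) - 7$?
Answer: $- \frac{184}{3} \approx -61.333$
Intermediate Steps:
$L = \frac{4}{3}$ ($L = - \frac{\left(5 - 2\right) - 7}{3} = - \frac{3 - 7}{3} = \left(- \frac{1}{3}\right) \left(-4\right) = \frac{4}{3} \approx 1.3333$)
$k{\left(v \right)} = \frac{4}{3}$
$k{\left(-28 \right)} \left(-46\right) = \frac{4}{3} \left(-46\right) = - \frac{184}{3}$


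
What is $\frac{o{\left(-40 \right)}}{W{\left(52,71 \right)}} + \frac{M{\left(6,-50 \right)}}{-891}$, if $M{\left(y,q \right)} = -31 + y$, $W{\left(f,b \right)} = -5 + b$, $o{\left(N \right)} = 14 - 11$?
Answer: $\frac{131}{1782} \approx 0.073513$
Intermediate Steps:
$o{\left(N \right)} = 3$
$\frac{o{\left(-40 \right)}}{W{\left(52,71 \right)}} + \frac{M{\left(6,-50 \right)}}{-891} = \frac{3}{-5 + 71} + \frac{-31 + 6}{-891} = \frac{3}{66} - - \frac{25}{891} = 3 \cdot \frac{1}{66} + \frac{25}{891} = \frac{1}{22} + \frac{25}{891} = \frac{131}{1782}$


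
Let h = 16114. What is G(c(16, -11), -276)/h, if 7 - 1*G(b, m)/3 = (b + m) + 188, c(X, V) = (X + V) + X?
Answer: 111/8057 ≈ 0.013777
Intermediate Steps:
c(X, V) = V + 2*X (c(X, V) = (V + X) + X = V + 2*X)
G(b, m) = -543 - 3*b - 3*m (G(b, m) = 21 - 3*((b + m) + 188) = 21 - 3*(188 + b + m) = 21 + (-564 - 3*b - 3*m) = -543 - 3*b - 3*m)
G(c(16, -11), -276)/h = (-543 - 3*(-11 + 2*16) - 3*(-276))/16114 = (-543 - 3*(-11 + 32) + 828)*(1/16114) = (-543 - 3*21 + 828)*(1/16114) = (-543 - 63 + 828)*(1/16114) = 222*(1/16114) = 111/8057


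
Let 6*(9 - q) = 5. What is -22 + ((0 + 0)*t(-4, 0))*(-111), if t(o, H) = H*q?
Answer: -22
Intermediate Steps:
q = 49/6 (q = 9 - ⅙*5 = 9 - ⅚ = 49/6 ≈ 8.1667)
t(o, H) = 49*H/6 (t(o, H) = H*(49/6) = 49*H/6)
-22 + ((0 + 0)*t(-4, 0))*(-111) = -22 + ((0 + 0)*((49/6)*0))*(-111) = -22 + (0*0)*(-111) = -22 + 0*(-111) = -22 + 0 = -22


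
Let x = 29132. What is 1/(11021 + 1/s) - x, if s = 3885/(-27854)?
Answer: -1246521307607/42788731 ≈ -29132.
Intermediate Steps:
s = -3885/27854 (s = 3885*(-1/27854) = -3885/27854 ≈ -0.13948)
1/(11021 + 1/s) - x = 1/(11021 + 1/(-3885/27854)) - 1*29132 = 1/(11021 - 27854/3885) - 29132 = 1/(42788731/3885) - 29132 = 3885/42788731 - 29132 = -1246521307607/42788731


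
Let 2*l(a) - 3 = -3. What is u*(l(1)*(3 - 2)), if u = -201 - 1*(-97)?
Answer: 0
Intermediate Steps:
l(a) = 0 (l(a) = 3/2 + (1/2)*(-3) = 3/2 - 3/2 = 0)
u = -104 (u = -201 + 97 = -104)
u*(l(1)*(3 - 2)) = -0*(3 - 2) = -0 = -104*0 = 0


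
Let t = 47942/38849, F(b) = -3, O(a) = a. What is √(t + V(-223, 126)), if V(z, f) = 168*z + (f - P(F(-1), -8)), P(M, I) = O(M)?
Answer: I*√56345792146577/38849 ≈ 193.22*I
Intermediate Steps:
t = 47942/38849 (t = 47942*(1/38849) = 47942/38849 ≈ 1.2341)
P(M, I) = M
V(z, f) = 3 + f + 168*z (V(z, f) = 168*z + (f - 1*(-3)) = 168*z + (f + 3) = 168*z + (3 + f) = 3 + f + 168*z)
√(t + V(-223, 126)) = √(47942/38849 + (3 + 126 + 168*(-223))) = √(47942/38849 + (3 + 126 - 37464)) = √(47942/38849 - 37335) = √(-1450379473/38849) = I*√56345792146577/38849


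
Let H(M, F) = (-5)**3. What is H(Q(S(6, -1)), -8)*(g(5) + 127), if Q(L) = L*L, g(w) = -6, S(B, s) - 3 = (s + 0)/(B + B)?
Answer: -15125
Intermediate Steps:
S(B, s) = 3 + s/(2*B) (S(B, s) = 3 + (s + 0)/(B + B) = 3 + s/((2*B)) = 3 + s*(1/(2*B)) = 3 + s/(2*B))
Q(L) = L**2
H(M, F) = -125
H(Q(S(6, -1)), -8)*(g(5) + 127) = -125*(-6 + 127) = -125*121 = -15125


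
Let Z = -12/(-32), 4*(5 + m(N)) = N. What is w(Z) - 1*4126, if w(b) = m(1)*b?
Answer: -132089/32 ≈ -4127.8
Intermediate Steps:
m(N) = -5 + N/4
Z = 3/8 (Z = -12*(-1/32) = 3/8 ≈ 0.37500)
w(b) = -19*b/4 (w(b) = (-5 + (¼)*1)*b = (-5 + ¼)*b = -19*b/4)
w(Z) - 1*4126 = -19/4*3/8 - 1*4126 = -57/32 - 4126 = -132089/32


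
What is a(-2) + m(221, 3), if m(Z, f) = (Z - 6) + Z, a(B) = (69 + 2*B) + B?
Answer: 499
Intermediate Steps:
a(B) = 69 + 3*B
m(Z, f) = -6 + 2*Z (m(Z, f) = (-6 + Z) + Z = -6 + 2*Z)
a(-2) + m(221, 3) = (69 + 3*(-2)) + (-6 + 2*221) = (69 - 6) + (-6 + 442) = 63 + 436 = 499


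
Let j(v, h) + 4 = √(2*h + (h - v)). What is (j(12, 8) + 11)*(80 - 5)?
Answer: 525 + 150*√3 ≈ 784.81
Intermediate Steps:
j(v, h) = -4 + √(-v + 3*h) (j(v, h) = -4 + √(2*h + (h - v)) = -4 + √(-v + 3*h))
(j(12, 8) + 11)*(80 - 5) = ((-4 + √(-1*12 + 3*8)) + 11)*(80 - 5) = ((-4 + √(-12 + 24)) + 11)*75 = ((-4 + √12) + 11)*75 = ((-4 + 2*√3) + 11)*75 = (7 + 2*√3)*75 = 525 + 150*√3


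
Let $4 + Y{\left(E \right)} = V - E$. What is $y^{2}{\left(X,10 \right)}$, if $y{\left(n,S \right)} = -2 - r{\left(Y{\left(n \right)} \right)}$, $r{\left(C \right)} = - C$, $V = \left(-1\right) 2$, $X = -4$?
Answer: $16$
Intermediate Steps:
$V = -2$
$Y{\left(E \right)} = -6 - E$ ($Y{\left(E \right)} = -4 - \left(2 + E\right) = -6 - E$)
$y{\left(n,S \right)} = -8 - n$ ($y{\left(n,S \right)} = -2 - - (-6 - n) = -2 - \left(6 + n\right) = -8 - n$)
$y^{2}{\left(X,10 \right)} = \left(-8 - -4\right)^{2} = \left(-8 + 4\right)^{2} = \left(-4\right)^{2} = 16$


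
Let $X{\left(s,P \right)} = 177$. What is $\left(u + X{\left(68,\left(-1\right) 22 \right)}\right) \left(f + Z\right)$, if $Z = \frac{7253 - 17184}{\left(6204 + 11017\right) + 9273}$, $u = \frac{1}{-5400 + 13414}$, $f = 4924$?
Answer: $\frac{185035656335475}{212322916} \approx 8.7148 \cdot 10^{5}$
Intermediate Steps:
$u = \frac{1}{8014} \approx 0.00012478$
$Z = - \frac{9931}{26494}$ ($Z = - \frac{9931}{17221 + 9273} = - \frac{9931}{26494} \approx -0.37484$)
$\left(u + X{\left(68,\left(-1\right) 22 \right)}\right) \left(f + Z\right) = \left(\frac{1}{8014} + 177\right) \left(4924 - \frac{9931}{26494}\right) = \frac{1418479}{8014} \cdot \frac{130446525}{26494} = \frac{185035656335475}{212322916}$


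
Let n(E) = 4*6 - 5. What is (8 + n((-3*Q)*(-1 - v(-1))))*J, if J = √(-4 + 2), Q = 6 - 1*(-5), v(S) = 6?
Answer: 27*I*√2 ≈ 38.184*I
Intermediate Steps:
Q = 11 (Q = 6 + 5 = 11)
J = I*√2 (J = √(-2) = I*√2 ≈ 1.4142*I)
n(E) = 19 (n(E) = 24 - 5 = 19)
(8 + n((-3*Q)*(-1 - v(-1))))*J = (8 + 19)*(I*√2) = 27*(I*√2) = 27*I*√2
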